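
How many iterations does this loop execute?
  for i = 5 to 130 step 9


The loop variable i takes values starting at 5 and increments by 9 each iteration.
Sequence: i = 5, 14, 23, 32, 41, 50, 59, 68, 77, ...
The upper bound 130 is inclusive, so the count is floor((last - first) / step) + 1:
floor((130 - 5) / 9) + 1 = floor(125/9) + 1 = 13 + 1 = 14


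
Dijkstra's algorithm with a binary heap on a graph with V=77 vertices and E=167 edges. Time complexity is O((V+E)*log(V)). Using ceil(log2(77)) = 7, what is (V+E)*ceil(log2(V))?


Dijkstra with a binary heap: each vertex is extracted once, each edge may relax once.
Each heap operation costs O(log V).
V + E = 77 + 167 = 244
ceil(log2(77)) = 7 (since 2^6 = 64 < 77 <= 128 = 2^7)
Total heap work = (V+E) * ceil(log2(V)) = 244 * 7 = 1708


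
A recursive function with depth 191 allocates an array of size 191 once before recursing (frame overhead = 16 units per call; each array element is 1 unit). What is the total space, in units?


Array allocation: 191 units (allocated once)
Stack frames: 191 deep * 16 per frame = 3056 units
Total = 191 + 3056 = 3247


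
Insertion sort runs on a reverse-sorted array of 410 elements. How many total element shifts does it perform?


Sum of shifts = 1 + 2 + 3 + ... + 409
= 410 * 409 / 2
= 167690 / 2
= 83845


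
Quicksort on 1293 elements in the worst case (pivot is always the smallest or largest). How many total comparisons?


In the worst case, each partition step picks the worst pivot:
  Partition 1: 1292 comparisons (n-1 elements to compare)
  Partition 2: 1291 comparisons
  Partition 3: 1290 comparisons
  Partition 4: 1289 comparisons
  Partition 5: 1288 comparisons
  ...
  Last partition: 0 comparisons
Total = (n-1) + (n-2) + ... + 1 + 0 = n*(n-1)/2
= 1293*1292/2 = 835278


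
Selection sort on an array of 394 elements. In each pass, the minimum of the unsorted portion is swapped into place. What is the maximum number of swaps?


Selection sort performs one swap per pass:
  Pass 1: find min in positions 0 to 393, swap with position 0
  Pass 2: find min in positions 1 to 393, swap with position 1
  Pass 3: find min in positions 2 to 393, swap with position 2
  Pass 4: find min in positions 3 to 393, swap with position 3
  Pass 5: find min in positions 4 to 393, swap with position 4
  ... (388 more passes)
Total passes (and swaps) = n - 1 = 394 - 1 = 393


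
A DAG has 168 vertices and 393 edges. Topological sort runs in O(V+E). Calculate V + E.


V = 168 (vertex processing)
E = 393 (edge processing)
V + E = 168 + 393 = 561


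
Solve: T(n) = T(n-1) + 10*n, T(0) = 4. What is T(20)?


Expanding the recurrence:
T(20) = T(19) + 10*20
       = T(18) + 10*19 + 10*20
       ...
       = T(0) + 10*(1 + 2 + ... + 20)
       = 4 + 10 * 20*21/2
       = 4 + 10 * 210
       = 4 + 2100 = 2104


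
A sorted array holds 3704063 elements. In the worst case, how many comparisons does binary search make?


Halving sequence: 3704063 -> 1852031 -> 926015 -> 463007 -> 231503 -> 115751 -> 57875 -> 28937 -> 14468 -> 7234 -> 3617 -> 1808 -> 904 -> 452 -> 226 -> 113 -> 56 -> 28 -> 14 -> 7 -> 3 -> 1
Number of halvings = 21
Max comparisons = 21 + 1 = 22


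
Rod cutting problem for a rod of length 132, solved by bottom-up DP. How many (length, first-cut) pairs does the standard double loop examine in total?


For each subproblem length i = 1..132, the inner loop considers i possible first cuts.
Total = 1 + 2 + ... + 132
= 132*(132+1)/2
= 132*133/2 = 8778


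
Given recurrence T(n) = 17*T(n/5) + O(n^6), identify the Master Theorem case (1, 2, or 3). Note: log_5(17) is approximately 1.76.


Master Theorem parameters: a=17, b=5, c=6
log_b(a) = 1.76
Compare b^c with a: 5^6 = 15625 > 17, so c > log_b(a).
Comparing c=6 vs log_b(a)=1.76:
6 > 1.76 => Case 3
Result: T(n) = O(n^6)
Master Theorem case = 3


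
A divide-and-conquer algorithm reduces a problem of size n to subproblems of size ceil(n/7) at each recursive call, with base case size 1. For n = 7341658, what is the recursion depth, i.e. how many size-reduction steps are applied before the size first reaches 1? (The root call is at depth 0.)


Each step divides the size by 7 (rounding up); after k steps the size is ceil(n/7^k), which equals 1 exactly when 7^k >= n.
So the depth is the smallest k with 7^k >= 7341658, i.e. ceil(log_7(7341658)).
7^8 = 5764801 < 7341658 <= 40353607 = 7^9
Recursion depth = 9


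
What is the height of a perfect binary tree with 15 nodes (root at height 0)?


A perfect binary tree with 15 nodes:
  15 = 2^4 - 1
  Levels: 0, 1, ..., 3
  Height = 3


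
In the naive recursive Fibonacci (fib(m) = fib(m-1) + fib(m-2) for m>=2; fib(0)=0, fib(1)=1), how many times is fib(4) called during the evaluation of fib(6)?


Let N(m) = number of times fib(m) is called while evaluating fib(6).
N(6) = 1 (the initial call).
N(5) = 1 (only fib(6) calls it).
For 1 <= m <= 4: fib(m) is called by fib(m+1) and fib(m+2), so
  N(m) = N(m+1) + N(m+2).
fib(0) is called only by fib(2), so N(0) = N(2).
Walk down from m=6:
  N(6)=1, N(5)=1, N(4)=2
N(4) = 2


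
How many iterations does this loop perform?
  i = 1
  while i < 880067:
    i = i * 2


The loop variable doubles each iteration:
i = 1 -> 2 -> 4 -> 8 -> 16 -> 32 -> 64 -> 128 -> 256 -> 512 -> 1024 -> 2048 -> 4096 -> 8192 -> 16384 -> 32768 -> 65536 -> 131072 -> 262144 -> 524288 -> 1048576 (stop, 1048576 >= 880067)
Number of doublings = ceil(log2(880067)) = 20


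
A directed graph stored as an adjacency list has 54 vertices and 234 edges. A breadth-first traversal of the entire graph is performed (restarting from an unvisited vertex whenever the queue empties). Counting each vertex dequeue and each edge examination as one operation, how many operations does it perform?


A full BFS traversal dequeues each vertex once and examines each edge once.
Vertex visits: 54
Edge visits: 234
V + E = 54 + 234 = 288


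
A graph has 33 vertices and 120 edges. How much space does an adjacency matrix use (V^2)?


Adjacency matrix: V x V grid of entries
Space = V^2 = 33^2 = 33 * 33 = 1089


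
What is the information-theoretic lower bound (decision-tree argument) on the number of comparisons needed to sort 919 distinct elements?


A binary decision tree of height h has at most 2^h leaves and needs at least n! of them, so h >= ceil(log2(n!)).
919! is far too large to multiply out, so use Stirling's series:
  ln(n!) ~ n ln n - n + (1/2) ln(2 pi n) + 1/(12n)  (error below 1/(360 n^3), negligible here)
  ln(919) = 6.8232861
  n ln n = 919 * 6.8232861 = 6270.5999
  (1/2) ln(2 pi * 919) = (1/2) ln(5774.2473) = 4.3306
  1/(12*919) = 0.0001
  ln(919!) ~ 6270.5999 - 919 + 4.3306 + 0.0001 = 5355.9306
Convert to base 2: log2(919!) = 5355.9306 / ln 2 = 5355.9306 / 0.69314718 = 7726.9745
ceil(7726.9745) = 7727


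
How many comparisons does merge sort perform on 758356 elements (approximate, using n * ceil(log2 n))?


Recursion depth: ceil(log2(758356)) = 20
Each recursion level merges n = 758356 elements
Total = 758356 * 20 = 15167120


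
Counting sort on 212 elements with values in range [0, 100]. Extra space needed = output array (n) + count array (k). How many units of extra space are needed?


Output array size: 212 (to store sorted result)
Count array size: 101 (one slot per possible value, range 0 to 100)
Total extra space = 212 + 101 = 313


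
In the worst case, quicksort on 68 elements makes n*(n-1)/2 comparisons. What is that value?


Sum of comparisons per partition:
67 + 66 + ... + 1 + 0
= 68 * (68 - 1) / 2
= 68 * 67 / 2
= 2278


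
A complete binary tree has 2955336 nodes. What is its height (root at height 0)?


In a complete binary tree, level k holds nodes 2^k .. 2^(k+1)-1 (1-indexed).
Height = floor(log2(n)) = floor(log2(2955336)) = 21
Check: 2^21 = 2097152 <= 2955336 < 4194304 = 2^22


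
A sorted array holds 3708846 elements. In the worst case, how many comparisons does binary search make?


Halving sequence: 3708846 -> 1854423 -> 927211 -> 463605 -> 231802 -> 115901 -> 57950 -> 28975 -> 14487 -> 7243 -> 3621 -> 1810 -> 905 -> 452 -> 226 -> 113 -> 56 -> 28 -> 14 -> 7 -> 3 -> 1
Number of halvings = 21
Max comparisons = 21 + 1 = 22


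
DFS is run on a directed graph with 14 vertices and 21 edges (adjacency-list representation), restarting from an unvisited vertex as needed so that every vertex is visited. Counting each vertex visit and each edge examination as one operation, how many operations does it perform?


A full DFS traversal processes each vertex exactly once (push/pop on stack).
Each directed edge is examined once.
V = 14, E = 21
V + E = 35


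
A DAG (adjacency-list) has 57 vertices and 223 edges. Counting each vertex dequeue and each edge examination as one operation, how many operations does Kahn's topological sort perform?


V = 57 (vertex processing)
E = 223 (edge processing)
V + E = 57 + 223 = 280


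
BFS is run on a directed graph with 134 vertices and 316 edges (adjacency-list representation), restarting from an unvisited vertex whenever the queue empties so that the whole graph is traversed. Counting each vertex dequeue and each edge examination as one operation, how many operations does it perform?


A full BFS traversal dequeues each vertex exactly once and examines each directed edge exactly once.
V = 134 (vertex processing cost)
E = 316 (edge examination cost)
Total operations proportional to V + E = 134 + 316 = 450


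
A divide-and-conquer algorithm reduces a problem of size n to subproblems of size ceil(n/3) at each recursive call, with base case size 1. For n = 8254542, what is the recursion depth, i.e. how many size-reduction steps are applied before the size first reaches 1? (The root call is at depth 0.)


Each step divides the size by 3 (rounding up); after k steps the size is ceil(n/3^k), which equals 1 exactly when 3^k >= n.
So the depth is the smallest k with 3^k >= 8254542, i.e. ceil(log_3(8254542)).
3^14 = 4782969 < 8254542 <= 14348907 = 3^15
Recursion depth = 15


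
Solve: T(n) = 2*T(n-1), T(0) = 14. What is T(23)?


Unrolling:
T(23) = 2*T(22) = 2^2*T(21) = ... = 2^23*T(0)
= 2^23 * 14
= 8388608 * 14 = 117440512


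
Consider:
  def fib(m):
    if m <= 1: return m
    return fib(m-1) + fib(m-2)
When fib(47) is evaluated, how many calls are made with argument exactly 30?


Let N(m) = number of times fib(m) is called while evaluating fib(47).
N(47) = 1 (the initial call).
N(46) = 1 (only fib(47) calls it).
For 1 <= m <= 45: fib(m) is called by fib(m+1) and fib(m+2), so
  N(m) = N(m+1) + N(m+2).
fib(0) is called only by fib(2), so N(0) = N(2).
Walk down from m=47:
  N(47)=1, N(46)=1, N(45)=2, N(44)=3, N(43)=5, N(42)=8, N(41)=13, N(40)=21, N(39)=34, N(38)=55, N(37)=89, N(36)=144, N(35)=233, N(34)=377, N(33)=610, N(32)=987, N(31)=1597, N(30)=2584
N(30) = 2584


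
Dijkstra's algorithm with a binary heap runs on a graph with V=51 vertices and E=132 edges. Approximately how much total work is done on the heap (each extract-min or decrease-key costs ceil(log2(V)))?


Dijkstra with a binary heap: each vertex is extracted once, each edge may relax once.
Each heap operation costs O(log V).
V + E = 51 + 132 = 183
ceil(log2(51)) = 6 (since 2^5 = 32 < 51 <= 64 = 2^6)
Total heap work = (V+E) * ceil(log2(V)) = 183 * 6 = 1098


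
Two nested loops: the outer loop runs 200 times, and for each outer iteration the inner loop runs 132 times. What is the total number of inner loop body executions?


Outer loop: 200 iterations
Inner loop: 132 iterations per outer iteration
Total = 200 * 132 = 26400


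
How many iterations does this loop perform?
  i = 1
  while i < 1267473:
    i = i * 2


The loop variable doubles each iteration:
i = 1 -> 2 -> 4 -> 8 -> 16 -> 32 -> 64 -> 128 -> 256 -> 512 -> 1024 -> 2048 -> 4096 -> 8192 -> 16384 -> 32768 -> 65536 -> 131072 -> 262144 -> 524288 -> 1048576 -> 2097152 (stop, 2097152 >= 1267473)
Number of doublings = ceil(log2(1267473)) = 21


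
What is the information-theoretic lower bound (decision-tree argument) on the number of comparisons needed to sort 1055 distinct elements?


A binary decision tree of height h has at most 2^h leaves and needs at least n! of them, so h >= ceil(log2(n!)).
1055! is far too large to multiply out, so use Stirling's series:
  ln(n!) ~ n ln n - n + (1/2) ln(2 pi n) + 1/(12n)  (error below 1/(360 n^3), negligible here)
  ln(1055) = 6.9612960
  n ln n = 1055 * 6.9612960 = 7344.1673
  (1/2) ln(2 pi * 1055) = (1/2) ln(6628.7605) = 4.3996
  1/(12*1055) = 0.0001
  ln(1055!) ~ 7344.1673 - 1055 + 4.3996 + 0.0001 = 6293.5670
Convert to base 2: log2(1055!) = 6293.5670 / ln 2 = 6293.5670 / 0.69314718 = 9079.6979
ceil(9079.6979) = 9080


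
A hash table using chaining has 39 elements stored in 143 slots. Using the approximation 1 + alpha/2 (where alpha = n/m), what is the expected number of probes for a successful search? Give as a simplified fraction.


Load factor alpha = n/m = 39/143
Expected probes = 1 + alpha/2 = 1 + 39/(2*143)
= 1 + 39/286
= 286/286 + 39/286
= 325/286
Simplify: 25/22


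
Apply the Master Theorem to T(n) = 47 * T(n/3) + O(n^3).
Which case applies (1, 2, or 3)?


The Master Theorem: T(n) = a*T(n/b) + O(n^c)
  a = 47, b = 3, c = 3
log_b(a) = log_3(47) ~ 3.505
Compare b^c with a: 3^3 = 27 < 47, so c < log_b(a).
Since c < log_b(a), Case 1 applies.
T(n) = O(n^(log_3 47)) ~ O(n^3.505)
Master Theorem case = 1


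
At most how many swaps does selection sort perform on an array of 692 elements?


Each of the 691 passes places one element in its final position.
Pass 1: swap minimum into position 0
Pass 2: swap minimum of remaining into position 1
...
Pass 691: last two elements, one swap
Maximum swaps = 692 - 1 = 691


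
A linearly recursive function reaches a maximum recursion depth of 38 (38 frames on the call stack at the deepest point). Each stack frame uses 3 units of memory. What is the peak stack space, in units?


Maximum recursion depth = 38 frames
Memory per frame = 3 units
Total stack space = depth * frame_size
= 38 * 3 = 114


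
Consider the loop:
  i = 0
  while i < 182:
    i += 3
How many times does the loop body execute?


Starting at i = 0, each iteration adds 3.
Iterations until i >= 182:
  Iteration 1: i = 0 -> i = 3
  Iteration 2: i = 3 -> i = 6
  Iteration 3: i = 6 -> i = 9
  Iteration 4: i = 9 -> i = 12
  Iteration 5: i = 12 -> i = 15
  Iteration 6: i = 15 -> i = 18
  Iteration 7: i = 18 -> i = 21
  Iteration 8: i = 21 -> i = 24
  ... continuing ...
Total iterations = ceil(182/3) = 61


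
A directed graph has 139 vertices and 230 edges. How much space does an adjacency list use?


Adjacency list: one list head per vertex + one entry per edge
Vertex heads: 139
Edge entries: 230
Total = 139 + 230 = 369


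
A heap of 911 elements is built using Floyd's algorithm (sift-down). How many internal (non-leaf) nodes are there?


Leaf nodes occupy roughly half the array.
Sift-down is called for each internal node, starting from the last one.
Internal nodes = floor(n/2) = floor(911/2) = 455


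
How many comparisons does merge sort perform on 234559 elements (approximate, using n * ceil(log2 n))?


Recursion depth: ceil(log2(234559)) = 18
Each recursion level merges n = 234559 elements
Total = 234559 * 18 = 4222062


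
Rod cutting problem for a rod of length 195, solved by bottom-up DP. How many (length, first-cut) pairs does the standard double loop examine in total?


For each subproblem length i = 1..195, the inner loop considers i possible first cuts.
Total = 1 + 2 + ... + 195
= 195*(195+1)/2
= 195*196/2 = 19110


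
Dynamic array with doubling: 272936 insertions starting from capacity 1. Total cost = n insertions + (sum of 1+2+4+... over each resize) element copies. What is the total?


n = 272936
Insertion costs: 272936
Resizes copy 1, 2, 4, ... up to the largest power of 2 that is <= n-1 = 272935, i.e. 262144.
Copy costs = 1 + 2 + 4 + 8 + 16 + 32 + 64 + 128 + 256 + 512 + 1024 + 2048 + 4096 + 8192 + 16384 + 32768 + 65536 + 131072 + 262144 = 524287
Total = 272936 + 524287 = 797223


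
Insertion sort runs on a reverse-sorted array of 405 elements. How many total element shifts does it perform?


Sum of shifts = 1 + 2 + 3 + ... + 404
= 405 * 404 / 2
= 163620 / 2
= 81810


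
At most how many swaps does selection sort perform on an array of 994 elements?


Each of the 993 passes places one element in its final position.
Pass 1: swap minimum into position 0
Pass 2: swap minimum of remaining into position 1
...
Pass 993: last two elements, one swap
Maximum swaps = 994 - 1 = 993


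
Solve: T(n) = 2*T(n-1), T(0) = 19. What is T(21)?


Unrolling:
T(21) = 2*T(20) = 2^2*T(19) = ... = 2^21*T(0)
= 2^21 * 19
= 2097152 * 19 = 39845888


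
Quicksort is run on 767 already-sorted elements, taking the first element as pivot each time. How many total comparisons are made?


Sum of comparisons per partition:
766 + 765 + ... + 1 + 0
= 767 * (767 - 1) / 2
= 767 * 766 / 2
= 293761


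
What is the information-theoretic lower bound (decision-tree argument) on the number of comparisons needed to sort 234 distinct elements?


A binary decision tree of height h has at most 2^h leaves and needs at least n! of them, so h >= ceil(log2(n!)).
234! is far too large to multiply out, so use Stirling's series:
  ln(n!) ~ n ln n - n + (1/2) ln(2 pi n) + 1/(12n)  (error below 1/(360 n^3), negligible here)
  ln(234) = 5.4553211
  n ln n = 234 * 5.4553211 = 1276.5451
  (1/2) ln(2 pi * 234) = (1/2) ln(1470.2654) = 3.6466
  1/(12*234) = 0.0004
  ln(234!) ~ 1276.5451 - 234 + 3.6466 + 0.0004 = 1046.1921
Convert to base 2: log2(234!) = 1046.1921 / ln 2 = 1046.1921 / 0.69314718 = 1509.3362
ceil(1509.3362) = 1510


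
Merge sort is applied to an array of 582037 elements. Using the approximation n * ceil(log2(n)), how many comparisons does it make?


Merge sort divides the array into halves recursively.
Number of levels = ceil(log2(582037)) = 20
At each level, approximately n = 582037 comparisons are needed for merging.
Total comparisons ~ n * ceil(log2(n)) = 582037 * 20 = 11640740


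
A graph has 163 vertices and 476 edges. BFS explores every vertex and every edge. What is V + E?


A full BFS traversal dequeues each vertex once and examines each edge once.
Vertex visits: 163
Edge visits: 476
V + E = 163 + 476 = 639


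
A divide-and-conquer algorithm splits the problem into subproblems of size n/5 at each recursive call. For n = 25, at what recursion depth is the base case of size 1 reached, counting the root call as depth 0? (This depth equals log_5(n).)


At each depth, the problem size is divided by 5:
  Depth 0: problem size = 25
  Depth 1: problem size = 5
  Depth 2: problem size = 1 (base case)
The base case is reached at depth log_5(25) = 2 (the tree has 3 levels counting depth 0, but the depth asked for is 2).
Recursion depth = 2


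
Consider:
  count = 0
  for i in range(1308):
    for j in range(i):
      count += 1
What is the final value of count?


For each i, the inner loop runs i times:
  i=0: inner runs 0 times
  i=1: inner runs 1 time
  i=2: inner runs 2 times
  i=3: inner runs 3 times
  i=4: inner runs 4 times
  i=5: inner runs 5 times
  i=6: inner runs 6 times
  i=7: inner runs 7 times
  ...
Total = 0 + 1 + 2 + ... + 1307 = 1308*(1308-1)/2 = 854778


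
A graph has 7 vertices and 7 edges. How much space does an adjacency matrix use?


Adjacency matrix: V x V grid of entries
Space = V^2 = 7^2 = 7 * 7 = 49


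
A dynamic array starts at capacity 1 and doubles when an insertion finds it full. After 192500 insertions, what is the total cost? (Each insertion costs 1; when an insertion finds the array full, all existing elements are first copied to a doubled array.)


Insertion cost: 192500 (one per element)
Resizes occur just before inserting elements 2, 3, 5, 9, ...
Elements copied at each resize: 1 + 2 + 4 + 8 + 16 + 32 + 64 + 128 + 256 + 512 + 1024 + 2048 + 4096 + 8192 + 16384 + 32768 + 65536 + 131072
Sum of copies = 262143 (geometric series: 2^k - 1)
Total = 192500 + 262143 = 454643


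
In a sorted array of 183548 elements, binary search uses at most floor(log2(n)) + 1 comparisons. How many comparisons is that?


Halving sequence: 183548 -> 91774 -> 45887 -> 22943 -> 11471 -> 5735 -> 2867 -> 1433 -> 716 -> 358 -> 179 -> 89 -> 44 -> 22 -> 11 -> 5 -> 2 -> 1
Number of halvings = 17
Max comparisons = 17 + 1 = 18


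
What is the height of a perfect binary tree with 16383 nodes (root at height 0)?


A perfect binary tree with 16383 nodes:
  16383 = 2^14 - 1
  Levels: 0, 1, ..., 13
  Height = 13


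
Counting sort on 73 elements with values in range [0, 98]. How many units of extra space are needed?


Output array size: 73 (to store sorted result)
Count array size: 99 (one slot per possible value, range 0 to 98)
Total extra space = 73 + 99 = 172


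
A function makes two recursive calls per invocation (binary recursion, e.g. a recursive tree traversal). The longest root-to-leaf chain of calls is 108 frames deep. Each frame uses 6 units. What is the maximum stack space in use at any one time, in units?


Binary recursion: the two calls run one after the other, so only one root-to-leaf chain of frames is on the stack at a time.
Maximum depth (longest chain) = 108 frames
Each frame = 6 units
Max stack space = 108 * 6 = 648


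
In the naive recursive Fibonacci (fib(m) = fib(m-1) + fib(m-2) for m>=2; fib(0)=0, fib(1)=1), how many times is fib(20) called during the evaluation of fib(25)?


Let N(m) = number of times fib(m) is called while evaluating fib(25).
N(25) = 1 (the initial call).
N(24) = 1 (only fib(25) calls it).
For 1 <= m <= 23: fib(m) is called by fib(m+1) and fib(m+2), so
  N(m) = N(m+1) + N(m+2).
fib(0) is called only by fib(2), so N(0) = N(2).
Walk down from m=25:
  N(25)=1, N(24)=1, N(23)=2, N(22)=3, N(21)=5, N(20)=8
N(20) = 8


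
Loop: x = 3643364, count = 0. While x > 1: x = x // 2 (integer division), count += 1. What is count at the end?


The variable x halves each step:
x = 3643364 -> 1821682 -> 910841 -> 455420 -> 227710 -> 113855 -> 56927 -> 28463 -> 14231 -> 7115 -> 3557 -> 1778 -> 889 -> 444 -> 222 -> 111 -> 55 -> 27 -> 13 -> 6 -> 3 -> 1
Number of halvings = floor(log2(3643364)) = 21


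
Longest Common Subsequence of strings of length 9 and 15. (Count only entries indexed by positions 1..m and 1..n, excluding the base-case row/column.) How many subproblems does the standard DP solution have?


DP table indexed by positions in both strings.
First string: 9 positions
Second string: 15 positions
Total = 9 * 15 = 135


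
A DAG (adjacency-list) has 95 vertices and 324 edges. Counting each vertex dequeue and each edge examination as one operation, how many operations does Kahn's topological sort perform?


V = 95 (vertex processing)
E = 324 (edge processing)
V + E = 95 + 324 = 419


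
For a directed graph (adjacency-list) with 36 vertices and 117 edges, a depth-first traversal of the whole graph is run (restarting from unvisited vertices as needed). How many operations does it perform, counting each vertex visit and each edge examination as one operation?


A full DFS traversal visits each vertex once and examines each edge once.
V = 36
E = 117
Sum = 36 + 117 = 153


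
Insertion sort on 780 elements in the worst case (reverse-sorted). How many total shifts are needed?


In the worst case (reverse-sorted), each element shifts past all previous:
  Element 1: 1 shifts
  Element 2: 2 shifts
  Element 3: 3 shifts
  Element 4: 4 shifts
  Element 5: 5 shifts
  ...
  Element 779: 779 shifts
Total = 1 + 2 + ... + 779
= 780*(780-1)/2 = 303810


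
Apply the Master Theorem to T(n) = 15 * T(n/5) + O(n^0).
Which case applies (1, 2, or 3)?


The Master Theorem: T(n) = a*T(n/b) + O(n^c)
  a = 15, b = 5, c = 0
log_b(a) = log_5(15) ~ 1.683
Compare b^c with a: 5^0 = 1 < 15, so c < log_b(a).
Since c < log_b(a), Case 1 applies.
T(n) = O(n^(log_5 15)) ~ O(n^1.683)
Master Theorem case = 1


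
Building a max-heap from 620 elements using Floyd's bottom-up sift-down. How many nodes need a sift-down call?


In a heap of 620 elements (0-indexed array):
  Last element index: 619
  Parent of last element: floor((619 - 1) / 2) = 309
  Internal nodes: indices 0 to 309
  Count = floor(620/2) = 310


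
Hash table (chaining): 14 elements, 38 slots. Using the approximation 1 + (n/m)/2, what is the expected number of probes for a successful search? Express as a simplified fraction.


Computing expected probes:
alpha = 14/38
= 1 + alpha/2
= 1 + 14/(2*38)
= (2*38 + 14) / (2*38)
= 90/76 = 45/38


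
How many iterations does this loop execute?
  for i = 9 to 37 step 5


The loop variable i takes values starting at 9 and increments by 5 each iteration.
Sequence: i = 9, 14, 19, 24, 29, 34
The upper bound 37 is inclusive, so the count is floor((last - first) / step) + 1:
floor((37 - 9) / 5) + 1 = floor(28/5) + 1 = 5 + 1 = 6


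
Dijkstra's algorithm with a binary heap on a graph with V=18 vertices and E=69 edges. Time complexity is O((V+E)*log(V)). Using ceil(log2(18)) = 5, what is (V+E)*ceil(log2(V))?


Dijkstra with a binary heap: each vertex is extracted once, each edge may relax once.
Each heap operation costs O(log V).
V + E = 18 + 69 = 87
ceil(log2(18)) = 5 (since 2^4 = 16 < 18 <= 32 = 2^5)
Total heap work = (V+E) * ceil(log2(V)) = 87 * 5 = 435


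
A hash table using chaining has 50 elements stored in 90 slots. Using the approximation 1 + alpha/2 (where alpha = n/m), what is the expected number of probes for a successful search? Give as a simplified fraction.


Load factor alpha = n/m = 50/90
Expected probes = 1 + alpha/2 = 1 + 50/(2*90)
= 1 + 50/180
= 180/180 + 50/180
= 230/180
Simplify: 23/18


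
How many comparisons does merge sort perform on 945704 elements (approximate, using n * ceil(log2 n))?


Recursion depth: ceil(log2(945704)) = 20
Each recursion level merges n = 945704 elements
Total = 945704 * 20 = 18914080


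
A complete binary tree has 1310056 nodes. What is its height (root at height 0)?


In a complete binary tree, level k holds nodes 2^k .. 2^(k+1)-1 (1-indexed).
Height = floor(log2(n)) = floor(log2(1310056)) = 20
Check: 2^20 = 1048576 <= 1310056 < 2097152 = 2^21


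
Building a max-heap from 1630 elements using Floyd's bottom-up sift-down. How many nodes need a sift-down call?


In a heap of 1630 elements (0-indexed array):
  Last element index: 1629
  Parent of last element: floor((1629 - 1) / 2) = 814
  Internal nodes: indices 0 to 814
  Count = floor(1630/2) = 815


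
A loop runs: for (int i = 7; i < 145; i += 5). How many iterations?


Loop starts at i = 7, increments by 5, stops when i >= 145.
Number of iterations = ceil((145 - 7) / 5)
= ceil(138 / 5)
= 28


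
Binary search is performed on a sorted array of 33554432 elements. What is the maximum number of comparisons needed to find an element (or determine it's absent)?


Binary search halves the search space each comparison:
  Step 1: search space = 33554432 -> 16777216
  Step 2: search space = 16777216 -> 8388608
  Step 3: search space = 8388608 -> 4194304
  Step 4: search space = 4194304 -> 2097152
  Step 5: search space = 2097152 -> 1048576
  Step 6: search space = 1048576 -> 524288
  Step 7: search space = 524288 -> 262144
  Step 8: search space = 262144 -> 131072
  Step 9: search space = 131072 -> 65536
  Step 10: search space = 65536 -> 32768
  Step 11: search space = 32768 -> 16384
  Step 12: search space = 16384 -> 8192
  Step 13: search space = 8192 -> 4096
  Step 14: search space = 4096 -> 2048
  Step 15: search space = 2048 -> 1024
  Step 16: search space = 1024 -> 512
  Step 17: search space = 512 -> 256
  Step 18: search space = 256 -> 128
  Step 19: search space = 128 -> 64
  Step 20: search space = 64 -> 32
  Step 21: search space = 32 -> 16
  Step 22: search space = 16 -> 8
  Step 23: search space = 8 -> 4
  Step 24: search space = 4 -> 2
  Step 25: search space = 2 -> 1
  Step 26: search space = 1 (final check)
Maximum comparisons = floor(log2(33554432)) + 1 = 25 + 1 = 26


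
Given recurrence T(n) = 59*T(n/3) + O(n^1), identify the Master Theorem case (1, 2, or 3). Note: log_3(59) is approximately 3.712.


Master Theorem parameters: a=59, b=3, c=1
log_b(a) = 3.712
Compare b^c with a: 3^1 = 3 < 59, so c < log_b(a).
Comparing c=1 vs log_b(a)=3.712:
1 < 3.712 => Case 1
Result: T(n) = O(n^(log_3 59)) ~ O(n^3.712)
Master Theorem case = 1


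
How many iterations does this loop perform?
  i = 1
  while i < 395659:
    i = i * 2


The loop variable doubles each iteration:
i = 1 -> 2 -> 4 -> 8 -> 16 -> 32 -> 64 -> 128 -> 256 -> 512 -> 1024 -> 2048 -> 4096 -> 8192 -> 16384 -> 32768 -> 65536 -> 131072 -> 262144 -> 524288 (stop, 524288 >= 395659)
Number of doublings = ceil(log2(395659)) = 19


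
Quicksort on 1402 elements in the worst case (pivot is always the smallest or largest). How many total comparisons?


In the worst case, each partition step picks the worst pivot:
  Partition 1: 1401 comparisons (n-1 elements to compare)
  Partition 2: 1400 comparisons
  Partition 3: 1399 comparisons
  Partition 4: 1398 comparisons
  Partition 5: 1397 comparisons
  ...
  Last partition: 0 comparisons
Total = (n-1) + (n-2) + ... + 1 + 0 = n*(n-1)/2
= 1402*1401/2 = 982101


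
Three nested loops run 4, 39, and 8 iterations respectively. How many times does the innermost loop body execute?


Loop 1 (outermost): 4 iterations
Loop 2 (middle): 39 iterations per outer
Loop 3 (innermost): 8 iterations per middle
Total = 4 * 39 * 8 = 1248


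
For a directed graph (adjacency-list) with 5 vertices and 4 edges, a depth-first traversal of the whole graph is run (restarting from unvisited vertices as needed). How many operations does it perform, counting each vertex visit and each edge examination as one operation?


A full DFS traversal visits each vertex once and examines each edge once.
V = 5
E = 4
Sum = 5 + 4 = 9


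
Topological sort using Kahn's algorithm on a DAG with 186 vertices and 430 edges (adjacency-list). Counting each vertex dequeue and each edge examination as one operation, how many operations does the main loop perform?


Kahn's algorithm:
  1. Compute in-degrees: O(V + E)
  2. Process queue: each vertex dequeued once (O(V))
     each edge examined once (O(E))
Total = V + E = 186 + 430 = 616


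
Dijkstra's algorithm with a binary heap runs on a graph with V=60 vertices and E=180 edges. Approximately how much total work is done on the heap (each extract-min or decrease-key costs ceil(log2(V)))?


Dijkstra with a binary heap: each vertex is extracted once, each edge may relax once.
Each heap operation costs O(log V).
V + E = 60 + 180 = 240
ceil(log2(60)) = 6 (since 2^5 = 32 < 60 <= 64 = 2^6)
Total heap work = (V+E) * ceil(log2(V)) = 240 * 6 = 1440


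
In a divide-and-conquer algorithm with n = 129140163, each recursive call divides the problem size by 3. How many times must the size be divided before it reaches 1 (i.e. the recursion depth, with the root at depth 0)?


Number of divisions = log_3(129140163)
Sizes: 129140163 -> 43046721 -> 14348907 -> 4782969 -> 1594323 -> 531441 -> 177147 -> 59049 -> 19683 -> 6561 -> 2187 -> 729 -> 243 -> 81 -> 27 -> 9 -> 3 -> 1 (17 divisions)
Recursion depth = 17


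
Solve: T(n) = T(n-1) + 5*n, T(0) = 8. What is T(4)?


Expanding the recurrence:
T(4) = T(3) + 5*4
       = T(2) + 5*3 + 5*4
       ...
       = T(0) + 5*(1 + 2 + ... + 4)
       = 8 + 5 * 4*5/2
       = 8 + 5 * 10
       = 8 + 50 = 58


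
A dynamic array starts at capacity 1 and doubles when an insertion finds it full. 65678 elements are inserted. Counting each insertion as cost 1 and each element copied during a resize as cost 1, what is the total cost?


n = 65678
Insertion costs: 65678
Resizes copy 1, 2, 4, ... up to the largest power of 2 that is <= n-1 = 65677, i.e. 65536.
Copy costs = 1 + 2 + 4 + 8 + 16 + 32 + 64 + 128 + 256 + 512 + 1024 + 2048 + 4096 + 8192 + 16384 + 32768 + 65536 = 131071
Total = 65678 + 131071 = 196749


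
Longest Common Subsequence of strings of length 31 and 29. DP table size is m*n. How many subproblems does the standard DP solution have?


DP table indexed by positions in both strings.
First string: 31 positions
Second string: 29 positions
Total = 31 * 29 = 899


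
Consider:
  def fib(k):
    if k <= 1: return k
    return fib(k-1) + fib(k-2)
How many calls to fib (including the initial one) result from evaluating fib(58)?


Let C(m) = total calls to evaluate fib(m). Then C(0)=C(1)=1, and
C(m) = 1 + C(m-1) + C(m-2) for m >= 2.
Build the table (each entry = 1 + previous two):
  C(0) = 1
  C(1) = 1
  C(2) = 1 + 1 + 1 = 3
  C(3) = 1 + 3 + 1 = 5
  C(4) = 1 + 5 + 3 = 9
  C(5) = 1 + 9 + 5 = 15
  C(6) = 1 + 15 + 9 = 25
  C(7) = 1 + 25 + 15 = 41
  C(8) = 1 + 41 + 25 = 67
  C(9) = 1 + 67 + 41 = 109
  C(10) = 1 + 109 + 67 = 177
  C(11) = 1 + 177 + 109 = 287
  C(12) = 1 + 287 + 177 = 465
  C(13) = 1 + 465 + 287 = 753
  C(14) = 1 + 753 + 465 = 1219
  C(15) = 1 + 1219 + 753 = 1973
  C(16) = 1 + 1973 + 1219 = 3193
  C(17) = 1 + 3193 + 1973 = 5167
  C(18) = 1 + 5167 + 3193 = 8361
  C(19) = 1 + 8361 + 5167 = 13529
  C(20) = 1 + 13529 + 8361 = 21891
  C(21) = 1 + 21891 + 13529 = 35421
  C(22) = 1 + 35421 + 21891 = 57313
  C(23) = 1 + 57313 + 35421 = 92735
  C(24) = 1 + 92735 + 57313 = 150049
  C(25) = 1 + 150049 + 92735 = 242785
  C(26) = 1 + 242785 + 150049 = 392835
  C(27) = 1 + 392835 + 242785 = 635621
  C(28) = 1 + 635621 + 392835 = 1028457
  C(29) = 1 + 1028457 + 635621 = 1664079
  C(30) = 1 + 1664079 + 1028457 = 2692537
  C(31) = 1 + 2692537 + 1664079 = 4356617
  C(32) = 1 + 4356617 + 2692537 = 7049155
  C(33) = 1 + 7049155 + 4356617 = 11405773
  C(34) = 1 + 11405773 + 7049155 = 18454929
  C(35) = 1 + 18454929 + 11405773 = 29860703
  C(36) = 1 + 29860703 + 18454929 = 48315633
  C(37) = 1 + 48315633 + 29860703 = 78176337
  C(38) = 1 + 78176337 + 48315633 = 126491971
  C(39) = 1 + 126491971 + 78176337 = 204668309
  C(40) = 1 + 204668309 + 126491971 = 331160281
  C(41) = 1 + 331160281 + 204668309 = 535828591
  C(42) = 1 + 535828591 + 331160281 = 866988873
  C(43) = 1 + 866988873 + 535828591 = 1402817465
  C(44) = 1 + 1402817465 + 866988873 = 2269806339
  C(45) = 1 + 2269806339 + 1402817465 = 3672623805
  C(46) = 1 + 3672623805 + 2269806339 = 5942430145
  C(47) = 1 + 5942430145 + 3672623805 = 9615053951
  C(48) = 1 + 9615053951 + 5942430145 = 15557484097
  C(49) = 1 + 15557484097 + 9615053951 = 25172538049
  C(50) = 1 + 25172538049 + 15557484097 = 40730022147
  C(51) = 1 + 40730022147 + 25172538049 = 65902560197
  C(52) = 1 + 65902560197 + 40730022147 = 106632582345
  C(53) = 1 + 106632582345 + 65902560197 = 172535142543
  C(54) = 1 + 172535142543 + 106632582345 = 279167724889
  C(55) = 1 + 279167724889 + 172535142543 = 451702867433
  C(56) = 1 + 451702867433 + 279167724889 = 730870592323
  C(57) = 1 + 730870592323 + 451702867433 = 1182573459757
  C(58) = 1 + 1182573459757 + 730870592323 = 1913444052081
Total calls for fib(58) = 1913444052081


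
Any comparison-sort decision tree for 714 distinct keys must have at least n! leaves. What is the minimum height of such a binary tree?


A binary decision tree of height h has at most 2^h leaves and needs at least n! of them, so h >= ceil(log2(n!)).
714! is far too large to multiply out, so use Stirling's series:
  ln(n!) ~ n ln n - n + (1/2) ln(2 pi n) + 1/(12n)  (error below 1/(360 n^3), negligible here)
  ln(714) = 6.5708830
  n ln n = 714 * 6.5708830 = 4691.6105
  (1/2) ln(2 pi * 714) = (1/2) ln(4486.1943) = 4.2044
  1/(12*714) = 0.0001
  ln(714!) ~ 4691.6105 - 714 + 4.2044 + 0.0001 = 3981.8150
Convert to base 2: log2(714!) = 3981.8150 / ln 2 = 3981.8150 / 0.69314718 = 5744.5448
ceil(5744.5448) = 5745


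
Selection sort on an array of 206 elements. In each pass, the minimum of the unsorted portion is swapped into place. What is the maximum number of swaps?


Selection sort performs one swap per pass:
  Pass 1: find min in positions 0 to 205, swap with position 0
  Pass 2: find min in positions 1 to 205, swap with position 1
  Pass 3: find min in positions 2 to 205, swap with position 2
  Pass 4: find min in positions 3 to 205, swap with position 3
  Pass 5: find min in positions 4 to 205, swap with position 4
  ... (200 more passes)
Total passes (and swaps) = n - 1 = 206 - 1 = 205


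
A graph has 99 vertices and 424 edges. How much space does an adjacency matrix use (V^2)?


Adjacency matrix: V x V grid of entries
Space = V^2 = 99^2 = 99 * 99 = 9801


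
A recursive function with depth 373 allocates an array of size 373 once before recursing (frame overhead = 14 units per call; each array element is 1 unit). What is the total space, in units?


Array allocation: 373 units (allocated once)
Stack frames: 373 deep * 14 per frame = 5222 units
Total = 373 + 5222 = 5595


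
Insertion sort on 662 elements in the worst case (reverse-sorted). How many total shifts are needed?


In the worst case (reverse-sorted), each element shifts past all previous:
  Element 1: 1 shifts
  Element 2: 2 shifts
  Element 3: 3 shifts
  Element 4: 4 shifts
  Element 5: 5 shifts
  ...
  Element 661: 661 shifts
Total = 1 + 2 + ... + 661
= 662*(662-1)/2 = 218791


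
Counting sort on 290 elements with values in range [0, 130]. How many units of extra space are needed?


Output array size: 290 (to store sorted result)
Count array size: 131 (one slot per possible value, range 0 to 130)
Total extra space = 290 + 131 = 421


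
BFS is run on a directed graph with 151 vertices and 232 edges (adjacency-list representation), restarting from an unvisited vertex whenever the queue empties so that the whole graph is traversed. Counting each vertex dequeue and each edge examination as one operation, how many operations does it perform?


A full BFS traversal dequeues each vertex exactly once and examines each directed edge exactly once.
V = 151 (vertex processing cost)
E = 232 (edge examination cost)
Total operations proportional to V + E = 151 + 232 = 383


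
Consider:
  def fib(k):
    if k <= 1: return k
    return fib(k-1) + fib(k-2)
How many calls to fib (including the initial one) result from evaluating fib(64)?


Let C(m) = total calls to evaluate fib(m). Then C(0)=C(1)=1, and
C(m) = 1 + C(m-1) + C(m-2) for m >= 2.
Build the table (each entry = 1 + previous two):
  C(0) = 1
  C(1) = 1
  C(2) = 1 + 1 + 1 = 3
  C(3) = 1 + 3 + 1 = 5
  C(4) = 1 + 5 + 3 = 9
  C(5) = 1 + 9 + 5 = 15
  C(6) = 1 + 15 + 9 = 25
  C(7) = 1 + 25 + 15 = 41
  C(8) = 1 + 41 + 25 = 67
  C(9) = 1 + 67 + 41 = 109
  C(10) = 1 + 109 + 67 = 177
  C(11) = 1 + 177 + 109 = 287
  C(12) = 1 + 287 + 177 = 465
  C(13) = 1 + 465 + 287 = 753
  C(14) = 1 + 753 + 465 = 1219
  C(15) = 1 + 1219 + 753 = 1973
  C(16) = 1 + 1973 + 1219 = 3193
  C(17) = 1 + 3193 + 1973 = 5167
  C(18) = 1 + 5167 + 3193 = 8361
  C(19) = 1 + 8361 + 5167 = 13529
  C(20) = 1 + 13529 + 8361 = 21891
  C(21) = 1 + 21891 + 13529 = 35421
  C(22) = 1 + 35421 + 21891 = 57313
  C(23) = 1 + 57313 + 35421 = 92735
  C(24) = 1 + 92735 + 57313 = 150049
  C(25) = 1 + 150049 + 92735 = 242785
  C(26) = 1 + 242785 + 150049 = 392835
  C(27) = 1 + 392835 + 242785 = 635621
  C(28) = 1 + 635621 + 392835 = 1028457
  C(29) = 1 + 1028457 + 635621 = 1664079
  C(30) = 1 + 1664079 + 1028457 = 2692537
  C(31) = 1 + 2692537 + 1664079 = 4356617
  C(32) = 1 + 4356617 + 2692537 = 7049155
  C(33) = 1 + 7049155 + 4356617 = 11405773
  C(34) = 1 + 11405773 + 7049155 = 18454929
  C(35) = 1 + 18454929 + 11405773 = 29860703
  C(36) = 1 + 29860703 + 18454929 = 48315633
  C(37) = 1 + 48315633 + 29860703 = 78176337
  C(38) = 1 + 78176337 + 48315633 = 126491971
  C(39) = 1 + 126491971 + 78176337 = 204668309
  C(40) = 1 + 204668309 + 126491971 = 331160281
  C(41) = 1 + 331160281 + 204668309 = 535828591
  C(42) = 1 + 535828591 + 331160281 = 866988873
  C(43) = 1 + 866988873 + 535828591 = 1402817465
  C(44) = 1 + 1402817465 + 866988873 = 2269806339
  C(45) = 1 + 2269806339 + 1402817465 = 3672623805
  C(46) = 1 + 3672623805 + 2269806339 = 5942430145
  C(47) = 1 + 5942430145 + 3672623805 = 9615053951
  C(48) = 1 + 9615053951 + 5942430145 = 15557484097
  C(49) = 1 + 15557484097 + 9615053951 = 25172538049
  C(50) = 1 + 25172538049 + 15557484097 = 40730022147
  C(51) = 1 + 40730022147 + 25172538049 = 65902560197
  C(52) = 1 + 65902560197 + 40730022147 = 106632582345
  C(53) = 1 + 106632582345 + 65902560197 = 172535142543
  C(54) = 1 + 172535142543 + 106632582345 = 279167724889
  C(55) = 1 + 279167724889 + 172535142543 = 451702867433
  C(56) = 1 + 451702867433 + 279167724889 = 730870592323
  C(57) = 1 + 730870592323 + 451702867433 = 1182573459757
  C(58) = 1 + 1182573459757 + 730870592323 = 1913444052081
  C(59) = 1 + 1913444052081 + 1182573459757 = 3096017511839
  C(60) = 1 + 3096017511839 + 1913444052081 = 5009461563921
  C(61) = 1 + 5009461563921 + 3096017511839 = 8105479075761
  C(62) = 1 + 8105479075761 + 5009461563921 = 13114940639683
  C(63) = 1 + 13114940639683 + 8105479075761 = 21220419715445
  C(64) = 1 + 21220419715445 + 13114940639683 = 34335360355129
Total calls for fib(64) = 34335360355129
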